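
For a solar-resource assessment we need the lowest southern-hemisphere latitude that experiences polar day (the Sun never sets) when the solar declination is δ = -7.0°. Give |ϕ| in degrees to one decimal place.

|ϕ| = 83.0°

Polar day requires cos h₀ = −tan ϕ tan δ ≤ −1, i.e. tan ϕ tan δ ≥ 1.
The boundary is |tan ϕ| · |tan δ| = 1, so |ϕ| = 90° − |δ| = 90° − 7.0° = 83.0° in the southern hemisphere.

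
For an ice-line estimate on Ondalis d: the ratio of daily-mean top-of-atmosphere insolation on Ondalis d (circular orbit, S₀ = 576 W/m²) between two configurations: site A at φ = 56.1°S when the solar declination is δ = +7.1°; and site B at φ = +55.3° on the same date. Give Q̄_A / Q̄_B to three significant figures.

Q̄_A / Q̄_B ≈ 0.548

— Configuration A (φ=-56.1°):
cos H₀ = −tan(-56.1°) tan(+7.100°) = 0.1854, H₀ = 1.3844 rad.
Bracket: H₀ sin φ sin δ + cos φ cos δ sin H₀ = 1.3844×-0.83001×0.12360 + 0.55775×0.99233×0.98267 = -0.142025 + 0.543880 = 0.401855.
Q̄ = (S₀/π) × [bracket] = (576/π) × 0.401855 = 73.679 W/m².
— Configuration B (φ=+55.3°):
cos H₀ = −tan(+55.3°) tan(+7.100°) = -0.1799, H₀ = 1.7517 rad.
Bracket: H₀ sin φ sin δ + cos φ cos δ sin H₀ = 1.7517×0.82214×0.12360 + 0.56928×0.99233×0.98369 = 0.178002 + 0.555700 = 0.733702.
Q̄ = (S₀/π) × [bracket] = (576/π) × 0.733702 = 134.52 W/m².
Ratio Q̄_A / Q̄_B = 73.679 / 134.52 = 0.5477.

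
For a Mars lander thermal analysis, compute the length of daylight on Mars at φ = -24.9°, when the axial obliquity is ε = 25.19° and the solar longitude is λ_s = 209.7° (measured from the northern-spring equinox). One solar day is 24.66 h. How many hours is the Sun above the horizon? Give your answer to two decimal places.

Solar declination: sin δ = sin ε · sin λ_s = sin 25.19° × sin 209.7° = -0.21088, so δ = -12.174°.
cos H₀ = −tan φ · tan δ = −tan(-24.9°) × tan(-12.174°) = -0.1001, so H₀ = 1.6711 rad = 95.75°.
Daylight = 2H₀/(2π) × 24.66 h = (1.6711/π) × 24.66 = 13.12 h.

13.12 h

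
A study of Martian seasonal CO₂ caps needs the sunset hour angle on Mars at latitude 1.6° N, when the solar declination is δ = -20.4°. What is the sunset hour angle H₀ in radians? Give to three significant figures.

cos H₀ = −tan φ · tan δ = −tan(+1.6°) × tan(-20.400°) = 0.0104, so H₀ = 1.5604 rad = 89.40°.

H₀ = 1.56 rad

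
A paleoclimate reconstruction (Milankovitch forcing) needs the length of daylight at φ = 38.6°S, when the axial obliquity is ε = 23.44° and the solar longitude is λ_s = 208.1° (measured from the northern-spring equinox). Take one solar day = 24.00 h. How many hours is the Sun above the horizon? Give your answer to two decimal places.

13.17 h

Solar declination: sin δ = sin ε · sin λ_s = sin 23.44° × sin 208.1° = -0.18736, so δ = -10.799°.
cos H₀ = −tan φ · tan δ = −tan(-38.6°) × tan(-10.799°) = -0.1523, so H₀ = 1.7237 rad = 98.76°.
Daylight = 2H₀/(2π) × 24.00 h = (1.7237/π) × 24.00 = 13.17 h.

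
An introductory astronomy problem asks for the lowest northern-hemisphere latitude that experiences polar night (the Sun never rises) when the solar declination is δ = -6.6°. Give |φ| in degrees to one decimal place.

|φ| = 83.4°

Polar night requires cos H₀ = −tan φ tan δ ≥ 1, i.e. tan φ tan δ ≤ −1.
The boundary is |tan φ| · |tan δ| = 1, so |φ| = 90° − |δ| = 90° − 6.6° = 83.4° in the northern hemisphere.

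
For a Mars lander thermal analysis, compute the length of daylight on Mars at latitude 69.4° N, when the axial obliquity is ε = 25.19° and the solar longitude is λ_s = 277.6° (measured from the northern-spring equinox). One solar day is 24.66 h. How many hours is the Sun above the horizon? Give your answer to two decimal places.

Solar declination: sin δ = sin ε · sin λ_s = sin 25.19° × sin 277.6° = -0.42188, so δ = -24.953°.
cos H₀ = −tan φ · tan δ = 1.2380 ≥ 1, so the Sun never rises (polar night) and H₀ = 0.
Daylight = 2H₀/(2π) × 24.66 h = (0.0000/π) × 24.66 = 0.00 h.

0.00 h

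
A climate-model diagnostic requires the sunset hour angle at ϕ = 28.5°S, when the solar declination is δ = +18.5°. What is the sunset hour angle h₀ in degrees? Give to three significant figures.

cos h₀ = −tan ϕ · tan δ = −tan(-28.5°) × tan(+18.500°) = 0.1817, so h₀ = 1.3881 rad = 79.53°.

h₀ = 79.5°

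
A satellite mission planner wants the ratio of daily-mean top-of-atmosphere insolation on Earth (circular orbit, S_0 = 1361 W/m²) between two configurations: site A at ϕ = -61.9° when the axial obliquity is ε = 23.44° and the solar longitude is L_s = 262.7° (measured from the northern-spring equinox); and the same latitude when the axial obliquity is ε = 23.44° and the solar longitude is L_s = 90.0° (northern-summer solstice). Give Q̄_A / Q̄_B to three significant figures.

Q̄_A / Q̄_B ≈ 33.7

— Configuration A (ϕ=-61.9°):
Solar declination: sin δ = sin ε · sin L_s = sin 23.44° × sin 262.7° = -0.39456, so δ = -23.239°.
cos h₀ = −tan(-61.9°) tan(-23.239°) = -0.8042, h₀ = 2.5051 rad.
Bracket: h₀ sin ϕ sin δ + cos ϕ cos δ sin h₀ = 2.5051×-0.88213×-0.39456 + 0.47101×0.91887×0.59436 = 0.871908 + 0.257237 = 1.129145.
Q̄ = (S_0/π) × [bracket] = (1361/π) × 1.129145 = 489.17 W/m².
— Configuration B (ϕ=-61.9°):
Solar declination: sin δ = sin ε · sin L_s = sin 23.44° × sin 90.0° = 0.39779, so δ = +23.440°.
cos h₀ = −tan(-61.9°) tan(+23.440°) = 0.8120, h₀ = 0.6232 rad.
Bracket: h₀ sin ϕ sin δ + cos ϕ cos δ sin h₀ = 0.6232×-0.88213×0.39779 + 0.47101×0.91748×0.58366 = -0.218682 + 0.252224 = 0.033542.
Q̄ = (S_0/π) × [bracket] = (1361/π) × 0.033542 = 14.531 W/m².
Ratio Q̄_A / Q̄_B = 489.17 / 14.531 = 33.66.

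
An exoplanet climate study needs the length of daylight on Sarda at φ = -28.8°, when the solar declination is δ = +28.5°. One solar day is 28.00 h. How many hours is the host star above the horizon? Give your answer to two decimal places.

11.30 h

cos H₀ = −tan φ · tan δ = −tan(-28.8°) × tan(+28.500°) = 0.2985, so H₀ = 1.2677 rad = 72.63°.
Daylight = 2H₀/(2π) × 28.00 h = (1.2677/π) × 28.00 = 11.30 h.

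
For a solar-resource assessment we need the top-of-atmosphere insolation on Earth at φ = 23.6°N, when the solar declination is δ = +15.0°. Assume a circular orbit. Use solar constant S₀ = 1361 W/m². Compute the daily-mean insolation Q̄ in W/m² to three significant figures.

cos H₀ = −tan(+23.6°) tan(+15.000°) = -0.1171, H₀ = 1.6881 rad.
Bracket: H₀ sin φ sin δ + cos φ cos δ sin H₀ = 1.6881×0.40035×0.25882 + 0.91636×0.96593×0.99312 = 0.174919 + 0.879050 = 1.053969.
Q̄ = (S₀/π) × [bracket] = (1361/π) × 1.053969 = 456.6 W/m².

Q̄ ≈ 457 W/m²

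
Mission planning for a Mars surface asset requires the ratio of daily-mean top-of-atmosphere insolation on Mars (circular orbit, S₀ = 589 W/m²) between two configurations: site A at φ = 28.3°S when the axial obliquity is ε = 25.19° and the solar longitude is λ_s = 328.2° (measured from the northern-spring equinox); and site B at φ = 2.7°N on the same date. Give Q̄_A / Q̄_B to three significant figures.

— Configuration A (φ=-28.3°):
Solar declination: sin δ = sin ε · sin λ_s = sin 25.19° × sin 328.2° = -0.22428, so δ = -12.961°.
cos H₀ = −tan(-28.3°) tan(-12.961°) = -0.1239, H₀ = 1.6950 rad.
Bracket: H₀ sin φ sin δ + cos φ cos δ sin H₀ = 1.6950×-0.47409×-0.22428 + 0.88048×0.97452×0.99229 = 0.180227 + 0.851430 = 1.031657.
Q̄ = (S₀/π) × [bracket] = (589/π) × 1.031657 = 193.42 W/m².
— Configuration B (φ=+2.7°):
cos H₀ = −tan(+2.7°) tan(-12.961°) = 0.0109, H₀ = 1.5599 rad.
Bracket: H₀ sin φ sin δ + cos φ cos δ sin H₀ = 1.5599×0.04711×-0.22428 + 0.99889×0.97452×0.99994 = -0.016482 + 0.973380 = 0.956898.
Q̄ = (S₀/π) × [bracket] = (589/π) × 0.956898 = 179.40 W/m².
Ratio Q̄_A / Q̄_B = 193.42 / 179.40 = 1.078.

Q̄_A / Q̄_B ≈ 1.08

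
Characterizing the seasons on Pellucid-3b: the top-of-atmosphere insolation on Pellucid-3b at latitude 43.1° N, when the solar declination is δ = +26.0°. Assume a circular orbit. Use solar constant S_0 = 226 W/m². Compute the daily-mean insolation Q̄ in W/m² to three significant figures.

cos h₀ = −tan(+43.1°) tan(+26.000°) = -0.4564, h₀ = 2.0448 rad.
Bracket: h₀ sin ϕ sin δ + cos ϕ cos δ sin h₀ = 2.0448×0.68327×0.43837 + 0.73016×0.89879×0.88977 = 0.612469 + 0.583921 = 1.196390.
Q̄ = (S_0/π) × [bracket] = (226/π) × 1.196390 = 86.07 W/m².

Q̄ ≈ 86.1 W/m²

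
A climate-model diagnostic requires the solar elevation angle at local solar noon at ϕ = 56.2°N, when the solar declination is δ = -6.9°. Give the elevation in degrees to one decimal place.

At local noon the hour angle is zero, so the zenith angle equals |ϕ − δ| = |+56.2° − (-6.900°)| = 63.100°.
Elevation = 90° − 63.100° = 26.9°.

26.9°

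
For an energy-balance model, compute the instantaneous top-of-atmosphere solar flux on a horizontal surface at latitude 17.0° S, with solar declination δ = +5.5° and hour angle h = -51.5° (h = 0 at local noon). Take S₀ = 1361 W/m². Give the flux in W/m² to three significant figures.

cos θ_z = sin φ sin δ + cos φ cos δ cos h = -0.028023 + 0.592573 = 0.564550.
Flux = S₀ · cos θ_z = 1361 × 0.564550 = 768.4 W/m².

768 W/m²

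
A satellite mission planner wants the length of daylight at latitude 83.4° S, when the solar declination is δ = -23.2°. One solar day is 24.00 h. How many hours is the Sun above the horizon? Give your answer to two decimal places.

Sunrise equation: cos H₀ = −tan φ · tan δ = -3.7043 ≤ −1, so the Sun never sets (polar day) and H₀ = π.
Daylight = 2H₀/(2π) × 24.00 h = (3.1416/π) × 24.00 = 24.00 h.

24.00 h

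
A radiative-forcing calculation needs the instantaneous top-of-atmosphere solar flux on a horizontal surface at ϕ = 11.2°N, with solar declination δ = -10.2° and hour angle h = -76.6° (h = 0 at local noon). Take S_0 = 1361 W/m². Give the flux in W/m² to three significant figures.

cos θ_z = sin ϕ sin δ + cos ϕ cos δ cos h = -0.034396 + 0.223741 = 0.189345.
Flux = S_0 · cos θ_z = 1361 × 0.189345 = 257.7 W/m².

258 W/m²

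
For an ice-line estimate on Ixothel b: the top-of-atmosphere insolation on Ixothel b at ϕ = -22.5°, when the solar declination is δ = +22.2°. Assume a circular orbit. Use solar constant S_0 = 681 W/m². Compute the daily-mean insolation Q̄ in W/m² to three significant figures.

cos h₀ = −tan(-22.5°) tan(+22.200°) = 0.1690, h₀ = 1.4009 rad.
Bracket: h₀ sin ϕ sin δ + cos ϕ cos δ sin h₀ = 1.4009×-0.38268×0.37784 + 0.92388×0.92587×0.98561 = -0.202559 + 0.843084 = 0.640525.
Q̄ = (S_0/π) × [bracket] = (681/π) × 0.640525 = 138.8 W/m².

Q̄ ≈ 139 W/m²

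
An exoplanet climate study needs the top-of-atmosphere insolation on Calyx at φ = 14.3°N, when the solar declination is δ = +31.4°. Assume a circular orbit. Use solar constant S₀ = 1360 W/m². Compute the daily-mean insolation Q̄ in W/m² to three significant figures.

Q̄ ≈ 450 W/m²

cos H₀ = −tan(+14.3°) tan(+31.400°) = -0.1556, H₀ = 1.7270 rad.
Bracket: H₀ sin φ sin δ + cos φ cos δ sin H₀ = 1.7270×0.24700×0.52101 + 0.96902×0.85355×0.98782 = 0.222247 + 0.817033 = 1.039280.
Q̄ = (S₀/π) × [bracket] = (1360/π) × 1.039280 = 449.9 W/m².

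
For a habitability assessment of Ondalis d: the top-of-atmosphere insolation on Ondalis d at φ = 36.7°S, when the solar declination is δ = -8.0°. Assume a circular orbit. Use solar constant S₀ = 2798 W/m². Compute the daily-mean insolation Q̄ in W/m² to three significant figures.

cos H₀ = −tan(-36.7°) tan(-8.000°) = -0.1048, H₀ = 1.6757 rad.
Bracket: H₀ sin φ sin δ + cos φ cos δ sin H₀ = 1.6757×-0.59763×-0.13917 + 0.80178×0.99027×0.99450 = 0.139372 + 0.789612 = 0.928984.
Q̄ = (S₀/π) × [bracket] = (2798/π) × 0.928984 = 827.4 W/m².

Q̄ ≈ 827 W/m²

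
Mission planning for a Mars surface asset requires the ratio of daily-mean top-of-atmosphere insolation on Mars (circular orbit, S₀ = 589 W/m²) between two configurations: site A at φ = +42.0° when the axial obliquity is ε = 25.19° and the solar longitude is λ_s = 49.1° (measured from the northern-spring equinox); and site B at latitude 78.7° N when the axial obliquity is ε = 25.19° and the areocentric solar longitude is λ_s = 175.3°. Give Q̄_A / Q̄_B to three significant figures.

— Configuration A (φ=+42.0°):
Solar declination: sin δ = sin ε · sin λ_s = sin 25.19° × sin 49.1° = 0.32171, so δ = +18.766°.
cos H₀ = −tan(+42.0°) tan(+18.766°) = -0.3059, H₀ = 1.8817 rad.
Bracket: H₀ sin φ sin δ + cos φ cos δ sin H₀ = 1.8817×0.66913×0.32171 + 0.74314×0.94684×0.95205 = 0.405066 + 0.669895 = 1.074961.
Q̄ = (S₀/π) × [bracket] = (589/π) × 1.074961 = 201.54 W/m².
— Configuration B (φ=+78.7°):
sin δ = sin 25.19° × sin 175.3° = 0.03487, so δ = +1.999°.
cos H₀ = −tan(+78.7°) tan(+1.999°) = -0.1746, H₀ = 1.7463 rad.
Bracket: H₀ sin φ sin δ + cos φ cos δ sin H₀ = 1.7463×0.98061×0.03487 + 0.19595×0.99939×0.98463 = 0.059713 + 0.192821 = 0.252534.
Q̄ = (S₀/π) × [bracket] = (589/π) × 0.252534 = 47.346 W/m².
Ratio Q̄_A / Q̄_B = 201.54 / 47.346 = 4.257.

Q̄_A / Q̄_B ≈ 4.26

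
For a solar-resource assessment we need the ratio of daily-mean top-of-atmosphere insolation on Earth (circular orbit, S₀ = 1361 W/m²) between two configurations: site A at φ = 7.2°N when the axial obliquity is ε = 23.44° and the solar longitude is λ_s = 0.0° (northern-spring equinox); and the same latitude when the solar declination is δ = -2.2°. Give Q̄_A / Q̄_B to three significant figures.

— Configuration A (φ=+7.2°):
Solar declination: sin δ = sin ε · sin λ_s = sin 23.44° × sin 0.0° = 0.00000, so δ = +0.000°.
cos H₀ = −tan(+7.2°) tan(+0.000°) = -0.0000, H₀ = 1.5708 rad.
Bracket: H₀ sin φ sin δ + cos φ cos δ sin H₀ = 1.5708×0.12533×0.00000 + 0.99211×1.00000×1.00000 = 0.000000 + 0.992110 = 0.992110.
Q̄ = (S₀/π) × [bracket] = (1361/π) × 0.992110 = 429.80 W/m².
— Configuration B (φ=+7.2°):
cos H₀ = −tan(+7.2°) tan(-2.200°) = 0.0049, H₀ = 1.5659 rad.
Bracket: H₀ sin φ sin δ + cos φ cos δ sin H₀ = 1.5659×0.12533×-0.03839 + 0.99211×0.99926×0.99999 = -0.007534 + 0.991366 = 0.983832.
Q̄ = (S₀/π) × [bracket] = (1361/π) × 0.983832 = 426.22 W/m².
Ratio Q̄_A / Q̄_B = 429.80 / 426.22 = 1.008.

Q̄_A / Q̄_B ≈ 1.01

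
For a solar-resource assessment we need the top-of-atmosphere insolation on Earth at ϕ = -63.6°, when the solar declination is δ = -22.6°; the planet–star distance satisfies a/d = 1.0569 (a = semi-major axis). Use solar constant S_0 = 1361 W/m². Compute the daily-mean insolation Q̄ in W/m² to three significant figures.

Q̄ ≈ 536 W/m²

cos h₀ = −tan(-63.6°) tan(-22.600°) = -0.8385, h₀ = 2.5654 rad.
Bracket: h₀ sin ϕ sin δ + cos ϕ cos δ sin h₀ = 2.5654×-0.89571×-0.38430 + 0.44464×0.92321×0.54482 = 0.883065 + 0.223646 = 1.106711.
Inverse-square distance factor (a/d)² = 1.0569² = 1.117038.
Q̄ = (S_0/π) × 1.117038 × [bracket] = (1361/π) × 1.117038 × 1.106711 = 535.6 W/m².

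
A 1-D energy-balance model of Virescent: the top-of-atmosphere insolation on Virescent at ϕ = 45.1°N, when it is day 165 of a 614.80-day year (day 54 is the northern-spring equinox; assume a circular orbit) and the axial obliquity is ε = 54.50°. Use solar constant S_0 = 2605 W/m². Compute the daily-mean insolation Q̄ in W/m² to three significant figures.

Solar longitude: L_s = 360° × (165 − 54)/614.80 = 64.997°.
sin δ = sin 54.50° × sin 64.997° = 0.73782, so δ = +47.546°.
cos h₀ = −tan(+45.1°) tan(+47.546°) = -1.0969 ≤ −1 ⇒ polar day, h₀ = π.
Bracket: h₀ sin ϕ sin δ + cos ϕ cos δ sin h₀ = 3.1416×0.70834×0.73782 + 0.70587×0.67500×0.00000 = 1.641886 + 0.000000 = 1.641886.
Q̄ = (S_0/π) × [bracket] = (2605/π) × 1.641886 = 1361 W/m².

Q̄ ≈ 1.36e+03 W/m²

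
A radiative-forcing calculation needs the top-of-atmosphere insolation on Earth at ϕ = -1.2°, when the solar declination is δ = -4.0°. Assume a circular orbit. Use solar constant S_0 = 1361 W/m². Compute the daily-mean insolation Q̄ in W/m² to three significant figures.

cos h₀ = −tan(-1.2°) tan(-4.000°) = -0.0015, h₀ = 1.5723 rad.
Bracket: h₀ sin ϕ sin δ + cos ϕ cos δ sin h₀ = 1.5723×-0.02094×-0.06976 + 0.99978×0.99756×1.00000 = 0.002297 + 0.997341 = 0.999638.
Q̄ = (S_0/π) × [bracket] = (1361/π) × 0.999638 = 433.1 W/m².

Q̄ ≈ 433 W/m²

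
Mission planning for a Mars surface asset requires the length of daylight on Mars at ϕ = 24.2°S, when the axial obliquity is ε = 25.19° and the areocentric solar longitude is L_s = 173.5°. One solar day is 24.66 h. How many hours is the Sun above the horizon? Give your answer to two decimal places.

12.16 h

sin δ = sin 25.19° × sin 173.5° = 0.04818, so δ = +2.762°.
cos h₀ = −tan ϕ · tan δ = −tan(-24.2°) × tan(+2.762°) = 0.0217, so h₀ = 1.5491 rad = 88.76°.
Daylight = 2h₀/(2π) × 24.66 h = (1.5491/π) × 24.66 = 12.16 h.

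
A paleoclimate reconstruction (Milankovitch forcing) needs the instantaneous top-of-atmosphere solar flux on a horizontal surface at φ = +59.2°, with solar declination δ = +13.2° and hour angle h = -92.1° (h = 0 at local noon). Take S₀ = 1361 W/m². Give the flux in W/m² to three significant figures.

242 W/m²

cos θ_z = sin φ sin δ + cos φ cos δ cos h = 0.196144 + -0.018267 = 0.177877.
Flux = S₀ · cos θ_z = 1361 × 0.177877 = 242.1 W/m².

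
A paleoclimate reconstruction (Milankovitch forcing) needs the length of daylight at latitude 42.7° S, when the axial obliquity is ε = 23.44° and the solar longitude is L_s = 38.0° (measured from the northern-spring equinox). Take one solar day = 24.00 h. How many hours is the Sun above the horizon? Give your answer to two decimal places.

Solar declination: sin δ = sin ε · sin L_s = sin 23.44° × sin 38.0° = 0.24490, so δ = +14.176°.
cos h₀ = −tan ϕ · tan δ = −tan(-42.7°) × tan(+14.176°) = 0.2331, so h₀ = 1.3355 rad = 76.52°.
Daylight = 2h₀/(2π) × 24.00 h = (1.3355/π) × 24.00 = 10.20 h.

10.20 h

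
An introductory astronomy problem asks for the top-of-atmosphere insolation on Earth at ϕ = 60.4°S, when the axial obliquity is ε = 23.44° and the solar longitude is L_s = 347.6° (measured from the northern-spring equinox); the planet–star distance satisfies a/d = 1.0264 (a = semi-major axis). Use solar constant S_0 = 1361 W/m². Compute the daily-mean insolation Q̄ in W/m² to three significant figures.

Solar declination: sin δ = sin ε · sin L_s = sin 23.44° × sin 347.6° = -0.08542, so δ = -4.900°.
cos h₀ = −tan(-60.4°) tan(-4.900°) = -0.1509, h₀ = 1.7223 rad.
Bracket: h₀ sin ϕ sin δ + cos ϕ cos δ sin h₀ = 1.7223×-0.86949×-0.08542 + 0.49394×0.99635×0.98855 = 0.127918 + 0.486502 = 0.614420.
Inverse-square distance factor (a/d)² = 1.0264² = 1.053497.
Q̄ = (S_0/π) × 1.053497 × [bracket] = (1361/π) × 1.053497 × 0.614420 = 280.4 W/m².

Q̄ ≈ 280 W/m²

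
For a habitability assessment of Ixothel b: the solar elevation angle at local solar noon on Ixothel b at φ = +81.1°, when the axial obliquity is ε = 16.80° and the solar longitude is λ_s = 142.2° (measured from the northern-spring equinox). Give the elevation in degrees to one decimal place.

19.1°

Solar declination: sin δ = sin ε · sin λ_s = sin 16.80° × sin 142.2° = 0.17715, so δ = +10.204°.
At local noon the hour angle is zero, so the zenith angle equals |φ − δ| = |+81.1° − (+10.204°)| = 70.896°.
Elevation = 90° − 70.896° = 19.1°.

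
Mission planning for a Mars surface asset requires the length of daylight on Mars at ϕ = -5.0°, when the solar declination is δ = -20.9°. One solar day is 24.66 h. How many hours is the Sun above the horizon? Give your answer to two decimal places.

cos h₀ = −tan ϕ · tan δ = −tan(-5.0°) × tan(-20.900°) = -0.0334, so h₀ = 1.6042 rad = 91.91°.
Daylight = 2h₀/(2π) × 24.66 h = (1.6042/π) × 24.66 = 12.59 h.

12.59 h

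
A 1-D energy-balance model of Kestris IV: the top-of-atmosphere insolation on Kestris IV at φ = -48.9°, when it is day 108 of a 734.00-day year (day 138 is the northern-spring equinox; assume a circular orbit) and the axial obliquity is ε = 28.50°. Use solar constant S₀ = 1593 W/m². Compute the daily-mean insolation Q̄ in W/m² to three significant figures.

Solar longitude: λ_s = 360° × (108 − 138)/734.00 = -14.714°, i.e. -14.714° + 360° = 345.286°.
sin δ = sin 28.50° × sin 345.286° = -0.12119, so δ = -6.961°.
cos H₀ = −tan(-48.9°) tan(-6.961°) = -0.1400, H₀ = 1.7112 rad.
Bracket: H₀ sin φ sin δ + cos φ cos δ sin H₀ = 1.7112×-0.75356×-0.12119 + 0.65738×0.99263×0.99016 = 0.156274 + 0.646114 = 0.802388.
Q̄ = (S₀/π) × [bracket] = (1593/π) × 0.802388 = 406.9 W/m².

Q̄ ≈ 407 W/m²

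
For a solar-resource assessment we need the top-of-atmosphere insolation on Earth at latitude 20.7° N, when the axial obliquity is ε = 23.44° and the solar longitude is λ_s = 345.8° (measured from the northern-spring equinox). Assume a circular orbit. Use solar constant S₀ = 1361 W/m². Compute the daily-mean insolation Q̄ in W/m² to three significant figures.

Q̄ ≈ 380 W/m²

Solar declination: sin δ = sin ε · sin λ_s = sin 23.44° × sin 345.8° = -0.09758, so δ = -5.600°.
cos H₀ = −tan(+20.7°) tan(-5.600°) = 0.0370, H₀ = 1.5337 rad.
Bracket: H₀ sin φ sin δ + cos φ cos δ sin H₀ = 1.5337×0.35347×-0.09758 + 0.93544×0.99523×0.99931 = -0.052900 + 0.930336 = 0.877436.
Q̄ = (S₀/π) × [bracket] = (1361/π) × 0.877436 = 380.1 W/m².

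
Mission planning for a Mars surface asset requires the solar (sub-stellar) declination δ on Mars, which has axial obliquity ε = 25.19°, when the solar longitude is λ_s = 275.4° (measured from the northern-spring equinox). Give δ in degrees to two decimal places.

sin δ = sin ε · sin λ_s = sin 25.19° × sin 275.4° = -0.423732.
δ = arcsin(-0.423732) = -25.07°.

δ = -25.07°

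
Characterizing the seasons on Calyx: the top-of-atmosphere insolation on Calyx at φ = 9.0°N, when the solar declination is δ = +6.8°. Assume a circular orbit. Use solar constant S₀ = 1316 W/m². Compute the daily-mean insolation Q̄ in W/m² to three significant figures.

Q̄ ≈ 423 W/m²

cos H₀ = −tan(+9.0°) tan(+6.800°) = -0.0189, H₀ = 1.5897 rad.
Bracket: H₀ sin φ sin δ + cos φ cos δ sin H₀ = 1.5897×0.15643×0.11840 + 0.98769×0.99297×0.99982 = 0.029443 + 0.980570 = 1.010013.
Q̄ = (S₀/π) × [bracket] = (1316/π) × 1.010013 = 423.1 W/m².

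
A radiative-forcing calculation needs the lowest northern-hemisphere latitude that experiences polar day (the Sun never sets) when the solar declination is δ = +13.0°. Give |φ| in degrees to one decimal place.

|φ| = 77.0°

Polar day requires cos H₀ = −tan φ tan δ ≤ −1, i.e. tan φ tan δ ≥ 1.
The boundary is |tan φ| · |tan δ| = 1, so |φ| = 90° − |δ| = 90° − 13.0° = 77.0° in the northern hemisphere.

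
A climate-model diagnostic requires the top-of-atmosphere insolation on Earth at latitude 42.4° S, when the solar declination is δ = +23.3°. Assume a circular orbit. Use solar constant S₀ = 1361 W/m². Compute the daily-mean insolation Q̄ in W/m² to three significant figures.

cos H₀ = −tan(-42.4°) tan(+23.300°) = 0.3933, H₀ = 1.1666 rad.
Bracket: H₀ sin φ sin δ + cos φ cos δ sin H₀ = 1.1666×-0.67430×0.39555 + 0.73846×0.91845×0.91943 = -0.311155 + 0.623593 = 0.312438.
Q̄ = (S₀/π) × [bracket] = (1361/π) × 0.312438 = 135.4 W/m².

Q̄ ≈ 135 W/m²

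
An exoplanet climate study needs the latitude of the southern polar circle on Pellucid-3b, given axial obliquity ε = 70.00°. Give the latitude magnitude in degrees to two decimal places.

The polar circle is the lowest latitude that experiences at least one full rotation of continuous darkness at the northern-summer solstice; it lies at |φ| = 90° − ε = 90° − 70.00° = 20.00°.

20.00°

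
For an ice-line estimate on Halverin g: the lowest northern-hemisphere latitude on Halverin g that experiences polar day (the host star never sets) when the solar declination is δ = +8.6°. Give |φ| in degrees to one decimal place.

|φ| = 81.4°

Polar day requires cos H₀ = −tan φ tan δ ≤ −1, i.e. tan φ tan δ ≥ 1.
The boundary is |tan φ| · |tan δ| = 1, so |φ| = 90° − |δ| = 90° − 8.6° = 81.4° in the northern hemisphere.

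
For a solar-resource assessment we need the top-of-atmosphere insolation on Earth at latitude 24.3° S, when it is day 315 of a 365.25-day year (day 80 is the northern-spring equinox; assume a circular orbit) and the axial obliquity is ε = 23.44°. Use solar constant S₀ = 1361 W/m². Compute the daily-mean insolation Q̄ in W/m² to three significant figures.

Q̄ ≈ 467 W/m²

Solar longitude: λ_s = 360° × (315 − 80)/365.25 = 231.622°.
sin δ = sin 23.44° × sin 231.622° = -0.31184, so δ = -18.170°.
cos H₀ = −tan(-24.3°) tan(-18.170°) = -0.1482, H₀ = 1.7195 rad.
Bracket: H₀ sin φ sin δ + cos φ cos δ sin H₀ = 1.7195×-0.41151×-0.31184 + 0.91140×0.95013×0.98896 = 0.220655 + 0.856388 = 1.077043.
Q̄ = (S₀/π) × [bracket] = (1361/π) × 1.077043 = 466.6 W/m².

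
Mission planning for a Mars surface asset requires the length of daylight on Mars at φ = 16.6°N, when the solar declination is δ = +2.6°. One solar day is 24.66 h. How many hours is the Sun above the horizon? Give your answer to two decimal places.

cos H₀ = −tan φ · tan δ = −tan(+16.6°) × tan(+2.600°) = -0.0135, so H₀ = 1.5843 rad = 90.78°.
Daylight = 2H₀/(2π) × 24.66 h = (1.5843/π) × 24.66 = 12.44 h.

12.44 h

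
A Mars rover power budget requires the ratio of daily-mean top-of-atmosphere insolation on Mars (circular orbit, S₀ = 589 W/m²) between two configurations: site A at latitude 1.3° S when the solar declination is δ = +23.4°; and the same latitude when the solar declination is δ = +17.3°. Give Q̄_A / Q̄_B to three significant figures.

Q̄_A / Q̄_B ≈ 0.957

— Configuration A (φ=-1.3°):
cos H₀ = −tan(-1.3°) tan(+23.400°) = 0.0098, H₀ = 1.5610 rad.
Bracket: H₀ sin φ sin δ + cos φ cos δ sin H₀ = 1.5610×-0.02269×0.39715 + 0.99974×0.91775×0.99995 = -0.014067 + 0.917466 = 0.903399.
Q̄ = (S₀/π) × [bracket] = (589/π) × 0.903399 = 169.37 W/m².
— Configuration B (φ=-1.3°):
cos H₀ = −tan(-1.3°) tan(+17.300°) = 0.0071, H₀ = 1.5637 rad.
Bracket: H₀ sin φ sin δ + cos φ cos δ sin H₀ = 1.5637×-0.02269×0.29737 + 0.99974×0.95476×0.99998 = -0.010551 + 0.954493 = 0.943942.
Q̄ = (S₀/π) × [bracket] = (589/π) × 0.943942 = 176.97 W/m².
Ratio Q̄_A / Q̄_B = 169.37 / 176.97 = 0.9571.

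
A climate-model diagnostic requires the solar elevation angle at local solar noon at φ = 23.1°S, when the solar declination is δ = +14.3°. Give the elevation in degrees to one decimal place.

52.6°

At local noon the hour angle is zero, so the zenith angle equals |φ − δ| = |-23.1° − (+14.300°)| = 37.400°.
Elevation = 90° − 37.400° = 52.6°.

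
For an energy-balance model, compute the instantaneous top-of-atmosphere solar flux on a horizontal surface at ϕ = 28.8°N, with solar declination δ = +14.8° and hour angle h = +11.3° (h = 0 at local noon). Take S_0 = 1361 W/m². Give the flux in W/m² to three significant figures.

1.30e+03 W/m²

cos θ_z = sin ϕ sin δ + cos ϕ cos δ cos h = 0.123062 + 0.830810 = 0.953872.
Flux = S_0 · cos θ_z = 1361 × 0.953872 = 1298 W/m².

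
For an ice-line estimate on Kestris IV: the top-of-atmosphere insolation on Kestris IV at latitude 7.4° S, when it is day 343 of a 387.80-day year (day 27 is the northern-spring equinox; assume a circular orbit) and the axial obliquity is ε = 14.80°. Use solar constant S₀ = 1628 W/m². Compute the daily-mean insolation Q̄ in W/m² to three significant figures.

Q̄ ≈ 524 W/m²

Solar longitude: λ_s = 360° × (343 − 27)/387.80 = 293.347°.
sin δ = sin 14.80° × sin 293.347° = -0.23453, so δ = -13.564°.
cos H₀ = −tan(-7.4°) tan(-13.564°) = -0.0313, H₀ = 1.6021 rad.
Bracket: H₀ sin φ sin δ + cos φ cos δ sin H₀ = 1.6021×-0.12880×-0.23453 + 0.99167×0.97211×0.99951 = 0.048395 + 0.963540 = 1.011935.
Q̄ = (S₀/π) × [bracket] = (1628/π) × 1.011935 = 524.4 W/m².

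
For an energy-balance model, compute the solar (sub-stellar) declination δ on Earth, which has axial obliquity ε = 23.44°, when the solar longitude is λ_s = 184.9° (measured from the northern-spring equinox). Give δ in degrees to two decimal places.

δ = -1.95°

sin δ = sin ε · sin λ_s = sin 23.44° × sin 184.9° = -0.033978.
δ = arcsin(-0.033978) = -1.95°.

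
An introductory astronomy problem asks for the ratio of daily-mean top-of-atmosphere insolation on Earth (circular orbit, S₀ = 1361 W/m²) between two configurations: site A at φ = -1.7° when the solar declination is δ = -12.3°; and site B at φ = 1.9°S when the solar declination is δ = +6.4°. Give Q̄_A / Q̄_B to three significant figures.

— Configuration A (φ=-1.7°):
cos H₀ = −tan(-1.7°) tan(-12.300°) = -0.0065, H₀ = 1.5773 rad.
Bracket: H₀ sin φ sin δ + cos φ cos δ sin H₀ = 1.5773×-0.02967×-0.21303 + 0.99956×0.97705×0.99998 = 0.009969 + 0.976601 = 0.986570.
Q̄ = (S₀/π) × [bracket] = (1361/π) × 0.986570 = 427.40 W/m².
— Configuration B (φ=-1.9°):
cos H₀ = −tan(-1.9°) tan(+6.400°) = 0.0037, H₀ = 1.5671 rad.
Bracket: H₀ sin φ sin δ + cos φ cos δ sin H₀ = 1.5671×-0.03316×0.11147 + 0.99945×0.99377×0.99999 = -0.005793 + 0.993213 = 0.987420.
Q̄ = (S₀/π) × [bracket] = (1361/π) × 0.987420 = 427.77 W/m².
Ratio Q̄_A / Q̄_B = 427.40 / 427.77 = 0.9991.

Q̄_A / Q̄_B ≈ 0.999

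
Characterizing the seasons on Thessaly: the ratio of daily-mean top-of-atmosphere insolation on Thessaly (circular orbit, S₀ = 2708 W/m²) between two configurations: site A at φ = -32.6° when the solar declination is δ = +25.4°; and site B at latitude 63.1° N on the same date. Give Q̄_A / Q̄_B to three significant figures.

— Configuration A (φ=-32.6°):
cos H₀ = −tan(-32.6°) tan(+25.400°) = 0.3037, H₀ = 1.2623 rad.
Bracket: H₀ sin φ sin δ + cos φ cos δ sin H₀ = 1.2623×-0.53877×0.42894 + 0.84245×0.90334×0.95278 = -0.291718 + 0.725083 = 0.433365.
Q̄ = (S₀/π) × [bracket] = (2708/π) × 0.433365 = 373.55 W/m².
— Configuration B (φ=+63.1°):
cos H₀ = −tan(+63.1°) tan(+25.400°) = -0.9360, H₀ = 2.7817 rad.
Bracket: H₀ sin φ sin δ + cos φ cos δ sin H₀ = 2.7817×0.89180×0.42894 + 0.45243×0.90334×0.35213 = 1.064080 + 0.143915 = 1.207995.
Q̄ = (S₀/π) × [bracket] = (2708/π) × 1.207995 = 1041.3 W/m².
Ratio Q̄_A / Q̄_B = 373.55 / 1041.3 = 0.3587.

Q̄_A / Q̄_B ≈ 0.359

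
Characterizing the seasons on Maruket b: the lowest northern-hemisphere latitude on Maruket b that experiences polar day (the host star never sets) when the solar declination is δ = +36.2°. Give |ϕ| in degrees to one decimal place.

|ϕ| = 53.8°

Polar day requires cos h₀ = −tan ϕ tan δ ≤ −1, i.e. tan ϕ tan δ ≥ 1.
The boundary is |tan ϕ| · |tan δ| = 1, so |ϕ| = 90° − |δ| = 90° − 36.2° = 53.8° in the northern hemisphere.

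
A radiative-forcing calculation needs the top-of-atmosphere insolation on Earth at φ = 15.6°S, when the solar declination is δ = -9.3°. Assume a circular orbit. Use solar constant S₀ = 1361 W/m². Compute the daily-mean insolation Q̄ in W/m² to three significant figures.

cos H₀ = −tan(-15.6°) tan(-9.300°) = -0.0457, H₀ = 1.6165 rad.
Bracket: H₀ sin φ sin δ + cos φ cos δ sin H₀ = 1.6165×-0.26892×-0.16160 + 0.96316×0.98686×0.99895 = 0.070249 + 0.949506 = 1.019755.
Q̄ = (S₀/π) × [bracket] = (1361/π) × 1.019755 = 441.8 W/m².

Q̄ ≈ 442 W/m²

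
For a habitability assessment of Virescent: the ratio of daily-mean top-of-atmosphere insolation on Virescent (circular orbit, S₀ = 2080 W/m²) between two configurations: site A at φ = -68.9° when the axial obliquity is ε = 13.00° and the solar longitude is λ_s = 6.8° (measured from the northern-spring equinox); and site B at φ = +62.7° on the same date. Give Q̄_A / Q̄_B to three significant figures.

— Configuration A (φ=-68.9°):
Solar declination: sin δ = sin ε · sin λ_s = sin 13.00° × sin 6.8° = 0.02664, so δ = +1.526°.
cos H₀ = −tan(-68.9°) tan(+1.526°) = 0.0691, H₀ = 1.5017 rad.
Bracket: H₀ sin φ sin δ + cos φ cos δ sin H₀ = 1.5017×-0.93295×0.02664 + 0.36000×0.99965×0.99761 = -0.037323 + 0.359014 = 0.321691.
Q̄ = (S₀/π) × [bracket] = (2080/π) × 0.321691 = 212.99 W/m².
— Configuration B (φ=+62.7°):
cos H₀ = −tan(+62.7°) tan(+1.526°) = -0.0516, H₀ = 1.6224 rad.
Bracket: H₀ sin φ sin δ + cos φ cos δ sin H₀ = 1.6224×0.88862×0.02664 + 0.45865×0.99965×0.99867 = 0.038407 + 0.457880 = 0.496287.
Q̄ = (S₀/π) × [bracket] = (2080/π) × 0.496287 = 328.58 W/m².
Ratio Q̄_A / Q̄_B = 212.99 / 328.58 = 0.6482.

Q̄_A / Q̄_B ≈ 0.648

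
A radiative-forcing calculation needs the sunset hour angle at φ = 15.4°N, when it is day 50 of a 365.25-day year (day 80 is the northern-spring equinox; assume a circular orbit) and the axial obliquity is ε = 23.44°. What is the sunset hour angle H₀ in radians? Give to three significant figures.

H₀ = 1.52 rad

Solar longitude: λ_s = 360° × (50 − 80)/365.25 = -29.569°, i.e. -29.569° + 360° = 330.431°.
sin δ = sin 23.44° × sin 330.431° = -0.19630, so δ = -11.320°.
cos H₀ = −tan φ · tan δ = −tan(+15.4°) × tan(-11.320°) = 0.0551, so H₀ = 1.5156 rad = 86.84°.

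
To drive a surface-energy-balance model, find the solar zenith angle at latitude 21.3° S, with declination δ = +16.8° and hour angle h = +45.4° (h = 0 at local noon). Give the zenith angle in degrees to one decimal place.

θ_z = 58.6°

cos θ_z = sin φ sin δ + cos φ cos δ cos h = -0.104991 + 0.626269 = 0.521278.
θ_z = arccos(0.521278) = 58.6°.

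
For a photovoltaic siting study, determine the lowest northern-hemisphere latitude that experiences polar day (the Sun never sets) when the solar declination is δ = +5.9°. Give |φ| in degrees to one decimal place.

|φ| = 84.1°

Polar day requires cos H₀ = −tan φ tan δ ≤ −1, i.e. tan φ tan δ ≥ 1.
The boundary is |tan φ| · |tan δ| = 1, so |φ| = 90° − |δ| = 90° − 5.9° = 84.1° in the northern hemisphere.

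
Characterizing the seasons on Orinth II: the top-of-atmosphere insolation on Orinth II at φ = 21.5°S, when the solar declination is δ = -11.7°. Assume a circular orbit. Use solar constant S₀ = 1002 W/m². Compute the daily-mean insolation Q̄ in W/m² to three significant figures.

cos H₀ = −tan(-21.5°) tan(-11.700°) = -0.0816, H₀ = 1.6525 rad.
Bracket: H₀ sin φ sin δ + cos φ cos δ sin H₀ = 1.6525×-0.36650×-0.20279 + 0.93042×0.97922×0.99667 = 0.122818 + 0.908052 = 1.030870.
Q̄ = (S₀/π) × [bracket] = (1002/π) × 1.030870 = 328.8 W/m².

Q̄ ≈ 329 W/m²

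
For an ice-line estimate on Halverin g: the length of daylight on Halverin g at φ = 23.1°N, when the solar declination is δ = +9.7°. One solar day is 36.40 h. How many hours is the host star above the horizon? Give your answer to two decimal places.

19.05 h

cos H₀ = −tan φ · tan δ = −tan(+23.1°) × tan(+9.700°) = -0.0729, so H₀ = 1.6438 rad = 94.18°.
Daylight = 2H₀/(2π) × 36.40 h = (1.6438/π) × 36.40 = 19.05 h.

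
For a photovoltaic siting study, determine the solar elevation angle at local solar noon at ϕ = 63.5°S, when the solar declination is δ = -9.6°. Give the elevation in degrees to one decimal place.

36.1°

At local noon the hour angle is zero, so the zenith angle equals |ϕ − δ| = |-63.5° − (-9.600°)| = 53.900°.
Elevation = 90° − 53.900° = 36.1°.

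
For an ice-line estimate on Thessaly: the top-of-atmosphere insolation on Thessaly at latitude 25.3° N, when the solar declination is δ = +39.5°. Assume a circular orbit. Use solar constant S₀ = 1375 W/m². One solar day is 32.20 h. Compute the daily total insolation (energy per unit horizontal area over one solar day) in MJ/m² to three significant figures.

cos H₀ = −tan(+25.3°) tan(+39.500°) = -0.3897, H₀ = 1.9711 rad.
Bracket: H₀ sin φ sin δ + cos φ cos δ sin H₀ = 1.9711×0.42736×0.63608 + 0.90408×0.77162×0.92096 = 0.535814 + 0.642467 = 1.178281.
Q̄ = (S₀/π) × [bracket] = (1375/π) × 1.178281 = 515.71 W/m².
Daily total = Q̄ × 32.20 h × 3600 s/h = 515.71 × 32.20 × 3600 / 10⁶ = 59.78 MJ/m².

59.8 MJ/m²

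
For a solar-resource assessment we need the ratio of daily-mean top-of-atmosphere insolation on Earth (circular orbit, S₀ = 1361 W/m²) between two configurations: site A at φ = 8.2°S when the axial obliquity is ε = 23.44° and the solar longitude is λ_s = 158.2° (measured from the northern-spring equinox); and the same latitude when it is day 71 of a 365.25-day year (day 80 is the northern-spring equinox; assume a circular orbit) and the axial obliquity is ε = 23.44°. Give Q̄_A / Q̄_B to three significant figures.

Q̄_A / Q̄_B ≈ 0.944

— Configuration A (φ=-8.2°):
Solar declination: sin δ = sin ε · sin λ_s = sin 23.44° × sin 158.2° = 0.14773, so δ = +8.495°.
cos H₀ = −tan(-8.2°) tan(+8.495°) = 0.0215, H₀ = 1.5493 rad.
Bracket: H₀ sin φ sin δ + cos φ cos δ sin H₀ = 1.5493×-0.14263×0.14773 + 0.98978×0.98903×0.99977 = -0.032645 + 0.978697 = 0.946052.
Q̄ = (S₀/π) × [bracket] = (1361/π) × 0.946052 = 409.85 W/m².
— Configuration B (φ=-8.2°):
Solar longitude: λ_s = 360° × (71 − 80)/365.25 = -8.871°, i.e. -8.871° + 360° = 351.129°.
sin δ = sin 23.44° × sin 351.129° = -0.06134, so δ = -3.517°.
cos H₀ = −tan(-8.2°) tan(-3.517°) = -0.0089, H₀ = 1.5797 rad.
Bracket: H₀ sin φ sin δ + cos φ cos δ sin H₀ = 1.5797×-0.14263×-0.06134 + 0.98978×0.99812×0.99996 = 0.013821 + 0.987880 = 1.001701.
Q̄ = (S₀/π) × [bracket] = (1361/π) × 1.001701 = 433.96 W/m².
Ratio Q̄_A / Q̄_B = 409.85 / 433.96 = 0.9444.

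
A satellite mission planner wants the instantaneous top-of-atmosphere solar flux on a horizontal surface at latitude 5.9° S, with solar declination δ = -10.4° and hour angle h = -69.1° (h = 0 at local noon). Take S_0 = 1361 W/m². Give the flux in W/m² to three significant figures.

500 W/m²

cos θ_z = sin ϕ sin δ + cos ϕ cos δ cos h = 0.018556 + 0.349019 = 0.367575.
Flux = S_0 · cos θ_z = 1361 × 0.367575 = 500.3 W/m².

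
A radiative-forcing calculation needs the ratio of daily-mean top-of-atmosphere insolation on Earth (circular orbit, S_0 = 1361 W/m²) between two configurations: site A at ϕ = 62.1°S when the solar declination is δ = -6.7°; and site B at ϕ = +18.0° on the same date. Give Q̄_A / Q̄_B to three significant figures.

— Configuration A (ϕ=-62.1°):
cos h₀ = −tan(-62.1°) tan(-6.700°) = -0.2219, h₀ = 1.7945 rad.
Bracket: h₀ sin ϕ sin δ + cos ϕ cos δ sin h₀ = 1.7945×-0.88377×-0.11667 + 0.46793×0.99317×0.97508 = 0.185030 + 0.453153 = 0.638183.
Q̄ = (S_0/π) × [bracket] = (1361/π) × 0.638183 = 276.47 W/m².
— Configuration B (ϕ=+18.0°):
cos h₀ = −tan(+18.0°) tan(-6.700°) = 0.0382, h₀ = 1.5326 rad.
Bracket: h₀ sin ϕ sin δ + cos ϕ cos δ sin h₀ = 1.5326×0.30902×-0.11667 + 0.95106×0.99317×0.99927 = -0.055255 + 0.943875 = 0.888620.
Q̄ = (S_0/π) × [bracket] = (1361/π) × 0.888620 = 384.97 W/m².
Ratio Q̄_A / Q̄_B = 276.47 / 384.97 = 0.7182.

Q̄_A / Q̄_B ≈ 0.718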